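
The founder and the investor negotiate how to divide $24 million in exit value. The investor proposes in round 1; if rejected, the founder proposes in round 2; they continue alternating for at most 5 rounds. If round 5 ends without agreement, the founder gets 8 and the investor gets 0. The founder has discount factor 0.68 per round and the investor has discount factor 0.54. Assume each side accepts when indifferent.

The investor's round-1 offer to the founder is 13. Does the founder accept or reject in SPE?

Accept

Round 5 (the investor proposes): the founder gets 8 if talks fail, so the investor offers 8 and keeps 16.
Round 4 (the founder proposes): the investor can get 16 next round, worth 0.54 × 16 = 8.64 now. The founder offers 8.64 and keeps 24 − 8.64 = 15.36.
Round 3 (the investor proposes): the founder can get 15.36 next round, worth 0.68 × 15.36 = 10.4448 now; the investor offers that and keeps 13.5552.
Round 2 (the founder proposes): the investor can get 13.5552 next round, worth 0.54 × 13.5552 = 7.319808 now, so the founder offers 7.319808, keeping 16.680192.
So by rejecting in round 1, the founder gets 16.680192 next round, worth 0.68 × 16.680192 = 11.34253056 now.
Offer 13 ≥ 11.34253056, so the founder accepts.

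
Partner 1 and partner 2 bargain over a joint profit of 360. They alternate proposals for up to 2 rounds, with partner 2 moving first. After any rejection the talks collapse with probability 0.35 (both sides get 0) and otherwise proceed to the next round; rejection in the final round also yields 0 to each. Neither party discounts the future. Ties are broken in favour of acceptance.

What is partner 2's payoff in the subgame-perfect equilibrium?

Round 2 (partner 1 proposes): partner 2 will accept anything ≥ 0, so partner 1 offers 0 and keeps 360.
Round 1 (partner 2 proposes): rejecting gives partner 1 an expected 0.65 × 360 = 234, so partner 2 offers 234, keeping 126.

126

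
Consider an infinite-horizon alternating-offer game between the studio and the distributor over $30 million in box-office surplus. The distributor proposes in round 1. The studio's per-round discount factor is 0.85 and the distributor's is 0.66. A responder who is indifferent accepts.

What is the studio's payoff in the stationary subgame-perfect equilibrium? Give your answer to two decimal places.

19.75

In a stationary SPE each proposer offers the other exactly their discounted continuation value.
If the distributor keeps x when proposing and the studio keeps y when proposing, then x = 30 − 0.85y and y = 30 − 0.66x.
Solving: x = 30(1 − 0.85) / (1 − 0.66·0.85) = 4.5 / 0.439 ≈ 10.2506.
The studio gets 30 − 10.2506 ≈ 19.7494.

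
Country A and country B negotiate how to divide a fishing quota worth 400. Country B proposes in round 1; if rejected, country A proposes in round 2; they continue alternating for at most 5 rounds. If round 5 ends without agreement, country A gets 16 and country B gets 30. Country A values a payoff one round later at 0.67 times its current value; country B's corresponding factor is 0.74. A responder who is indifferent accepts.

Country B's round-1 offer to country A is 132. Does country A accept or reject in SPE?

Accept

Round 5 (country B proposes): country A gets 16 if talks fail, so country B offers 16 and keeps 384.
Round 4 (country A proposes): country B can get 384 next round, worth 0.74 × 384 = 284.16 now; country A offers that and keeps 115.84.
Round 3 (country B proposes): country A can get 115.84 next round, worth 0.67 × 115.84 = 77.6128 now; country B offers that and keeps 322.3872.
Round 2 (country A proposes): country B can get 322.3872 next round, worth 0.74 × 322.3872 = 238.566528 now. Country A offers 238.566528 and keeps 400 − 238.566528 = 161.433472.
So by rejecting in round 1, country A gets 161.433472 next round, worth 0.67 × 161.433472 = 108.16042624 now.
Offer 132 ≥ 108.16042624, so country A accepts.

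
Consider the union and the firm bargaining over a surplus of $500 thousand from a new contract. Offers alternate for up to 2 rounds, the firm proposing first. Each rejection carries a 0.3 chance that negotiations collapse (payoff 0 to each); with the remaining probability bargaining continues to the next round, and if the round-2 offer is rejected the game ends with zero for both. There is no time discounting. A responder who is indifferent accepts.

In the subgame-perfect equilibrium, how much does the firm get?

150

By backward induction:
Round 2 (the union proposes): rejection yields 0 for the firm; the union offers 0 and keeps 500.
Round 1 (the firm proposes): rejecting gives the union an expected 0.7 × 500 = 350. The firm offers 350 and keeps 500 − 350 = 150.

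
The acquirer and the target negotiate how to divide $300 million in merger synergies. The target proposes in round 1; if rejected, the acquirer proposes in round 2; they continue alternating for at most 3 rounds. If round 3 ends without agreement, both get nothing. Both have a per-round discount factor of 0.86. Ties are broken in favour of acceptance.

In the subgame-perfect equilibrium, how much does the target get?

263.88

Round 3 (the target proposes): the acquirer will accept anything ≥ 0, so the target offers 0 and keeps 300.
Round 2 (the acquirer proposes): the target can get 300 next round, worth 0.86 × 300 = 258 now. The acquirer offers 258 and keeps 300 − 258 = 42.
Round 1 (the target proposes): the acquirer can get 42 next round, worth 0.86 × 42 = 36.12 now. The target offers 36.12 and keeps 300 − 36.12 = 263.88.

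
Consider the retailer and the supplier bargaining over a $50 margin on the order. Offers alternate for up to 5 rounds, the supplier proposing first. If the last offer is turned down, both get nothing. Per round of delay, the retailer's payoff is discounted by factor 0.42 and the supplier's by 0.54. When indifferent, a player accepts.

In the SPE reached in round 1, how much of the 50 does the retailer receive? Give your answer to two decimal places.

Round 5 (the supplier proposes): the retailer will accept anything ≥ 0, so the supplier offers 0 and keeps 50.
Round 4 (the retailer proposes): the supplier can get 50 next round, worth 0.54 × 50 = 27 now; the retailer offers that and keeps 23.
Round 3 (the supplier proposes): the retailer can get 23 next round, worth 0.42 × 23 = 9.66 now, so the supplier offers 9.66, keeping 40.34.
Round 2 (the retailer proposes): the supplier can get 40.34 next round, worth 0.54 × 40.34 = 21.7836 now, so the retailer offers 21.7836, keeping 28.2164.
Round 1 (the supplier proposes): the retailer can get 28.2164 next round, worth 0.42 × 28.2164 = 11.850888 now, so the supplier offers 11.850888, keeping 38.149112.

11.85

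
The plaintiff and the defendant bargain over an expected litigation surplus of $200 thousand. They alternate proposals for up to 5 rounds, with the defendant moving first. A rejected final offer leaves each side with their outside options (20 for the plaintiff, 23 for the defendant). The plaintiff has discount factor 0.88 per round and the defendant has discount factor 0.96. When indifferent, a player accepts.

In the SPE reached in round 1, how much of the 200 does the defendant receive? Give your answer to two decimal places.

172.74

By backward induction:
Round 5 (the defendant proposes): the plaintiff gets 20 if talks fail, so the defendant offers 20 and keeps 180.
Round 4 (the plaintiff proposes): the defendant can get 180 next round, worth 0.96 × 180 = 172.8 now; the plaintiff offers that and keeps 27.2.
Round 3 (the defendant proposes): the plaintiff can get 27.2 next round, worth 0.88 × 27.2 = 23.936 now, so the defendant offers 23.936, keeping 176.064.
Round 2 (the plaintiff proposes): the defendant can get 176.064 next round, worth 0.96 × 176.064 = 169.02144 now. The plaintiff offers 169.02144 and keeps 200 − 169.02144 = 30.97856.
Round 1 (the defendant proposes): the plaintiff can get 30.97856 next round, worth 0.88 × 30.97856 = 27.2611328 now, so the defendant offers 27.2611328, keeping 172.7388672.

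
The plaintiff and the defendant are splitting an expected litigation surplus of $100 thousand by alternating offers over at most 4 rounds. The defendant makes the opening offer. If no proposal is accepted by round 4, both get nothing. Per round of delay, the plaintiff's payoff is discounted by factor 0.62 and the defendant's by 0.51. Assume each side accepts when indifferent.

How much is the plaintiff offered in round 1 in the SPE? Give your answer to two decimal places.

Round 4 (the plaintiff proposes): the defendant will accept anything ≥ 0, so the plaintiff offers 0 and keeps 100.
Round 3 (the defendant proposes): the plaintiff can get 100 next round, worth 0.62 × 100 = 62 now, so the defendant offers 62, keeping 38.
Round 2 (the plaintiff proposes): the defendant can get 38 next round, worth 0.51 × 38 = 19.38 now; the plaintiff offers that and keeps 80.62.
Round 1 (the defendant proposes): the plaintiff can get 80.62 next round, worth 0.62 × 80.62 = 49.9844 now. The defendant offers 49.9844 and keeps 100 − 49.9844 = 50.0156.

49.98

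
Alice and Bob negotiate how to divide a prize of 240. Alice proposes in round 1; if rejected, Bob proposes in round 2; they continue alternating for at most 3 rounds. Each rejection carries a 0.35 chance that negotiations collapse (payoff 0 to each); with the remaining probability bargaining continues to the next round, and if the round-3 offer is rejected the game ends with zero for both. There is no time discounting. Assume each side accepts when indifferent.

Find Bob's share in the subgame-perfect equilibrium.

Round 3 (Alice proposes): rejection yields 0 for Bob; Alice offers 0 and keeps 240.
Round 2 (Bob proposes): rejecting gives Alice an expected 0.65 × 240 = 156; Bob offers that and keeps 84.
Round 1 (Alice proposes): rejecting gives Bob an expected 0.65 × 84 = 54.6; Alice offers that and keeps 185.4.

54.6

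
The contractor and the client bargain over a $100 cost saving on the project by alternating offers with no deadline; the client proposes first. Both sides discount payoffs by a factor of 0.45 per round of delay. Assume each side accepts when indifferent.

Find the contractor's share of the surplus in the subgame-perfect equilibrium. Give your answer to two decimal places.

31.03

In a stationary SPE each proposer offers the other exactly their discounted continuation value.
If the client keeps x when proposing and the contractor keeps y when proposing, then x = 100 − 0.45y and y = 100 − 0.45x.
Solving: x = 100(1 − 0.45) / (1 − 0.45·0.45) = 55 / 0.7975 ≈ 68.9655.
The contractor gets 100 − 68.9655 ≈ 31.0345.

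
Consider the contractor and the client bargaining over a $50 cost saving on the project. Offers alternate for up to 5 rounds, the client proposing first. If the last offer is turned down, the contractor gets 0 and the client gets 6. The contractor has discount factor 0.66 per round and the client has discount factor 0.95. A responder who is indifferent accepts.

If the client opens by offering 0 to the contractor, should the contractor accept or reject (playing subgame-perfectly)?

Work out the contractor's continuation value if the offer is rejected.
Round 5 (the client proposes): the contractor will accept anything ≥ 0, so the client offers 0 and keeps 50.
Round 4 (the contractor proposes): the client can get 50 next round, worth 0.95 × 50 = 47.5 now; the contractor offers that and keeps 2.5.
Round 3 (the client proposes): the contractor can get 2.5 next round, worth 0.66 × 2.5 = 1.65 now, so the client offers 1.65, keeping 48.35.
Round 2 (the contractor proposes): the client can get 48.35 next round, worth 0.95 × 48.35 = 45.9325 now; the contractor offers that and keeps 4.0675.
So by rejecting in round 1, the contractor gets 4.0675 next round, worth 0.66 × 4.0675 = 2.68455 now.
Offer 0 < 2.68455, so the contractor rejects.

Reject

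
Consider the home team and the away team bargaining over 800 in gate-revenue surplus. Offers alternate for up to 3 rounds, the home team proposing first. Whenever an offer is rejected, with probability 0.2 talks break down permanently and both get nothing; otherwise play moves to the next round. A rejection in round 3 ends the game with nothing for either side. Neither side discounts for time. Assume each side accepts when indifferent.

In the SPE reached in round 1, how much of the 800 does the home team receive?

672

Round 3 (the home team proposes): the away team will accept anything ≥ 0, so the home team offers 0 and keeps 800.
Round 2 (the away team proposes): rejecting gives the home team an expected 0.8 × 800 = 640. The away team offers 640 and keeps 800 − 640 = 160.
Round 1 (the home team proposes): rejecting gives the away team an expected 0.8 × 160 = 128. The home team offers 128 and keeps 800 − 128 = 672.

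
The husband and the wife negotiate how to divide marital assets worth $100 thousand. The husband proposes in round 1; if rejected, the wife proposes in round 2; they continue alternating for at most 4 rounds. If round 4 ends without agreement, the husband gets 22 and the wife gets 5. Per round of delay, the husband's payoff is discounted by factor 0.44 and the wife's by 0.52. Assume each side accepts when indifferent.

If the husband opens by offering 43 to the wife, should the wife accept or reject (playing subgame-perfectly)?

Accept

Round 4 (the wife proposes): the husband gets 22 if talks fail, so the wife offers 22 and keeps 78.
Round 3 (the husband proposes): the wife can get 78 next round, worth 0.52 × 78 = 40.56 now. The husband offers 40.56 and keeps 100 − 40.56 = 59.44.
Round 2 (the wife proposes): the husband can get 59.44 next round, worth 0.44 × 59.44 = 26.1536 now, so the wife offers 26.1536, keeping 73.8464.
So by rejecting in round 1, the wife gets 73.8464 next round, worth 0.52 × 73.8464 = 38.400128 now.
Offer 43 ≥ 38.400128, so the wife accepts.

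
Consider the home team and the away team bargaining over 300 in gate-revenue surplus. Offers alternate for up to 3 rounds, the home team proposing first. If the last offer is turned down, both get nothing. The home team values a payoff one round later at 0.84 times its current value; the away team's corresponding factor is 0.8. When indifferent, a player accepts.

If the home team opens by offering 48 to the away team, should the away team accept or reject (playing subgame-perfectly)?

Round 3 (the home team proposes): the away team will accept anything ≥ 0, so the home team offers 0 and keeps 300.
Round 2 (the away team proposes): the home team can get 300 next round, worth 0.84 × 300 = 252 now; the away team offers that and keeps 48.
So by rejecting in round 1, the away team gets 48 next round, worth 0.8 × 48 = 38.4 now.
Offer 48 ≥ 38.4, so the away team accepts.

Accept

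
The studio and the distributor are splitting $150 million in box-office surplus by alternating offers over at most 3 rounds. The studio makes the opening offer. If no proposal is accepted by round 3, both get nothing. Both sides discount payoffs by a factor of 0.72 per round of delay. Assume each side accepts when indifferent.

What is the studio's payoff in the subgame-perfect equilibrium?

Round 3 (the studio proposes): rejection yields 0 for the distributor; the studio offers 0 and keeps 150.
Round 2 (the distributor proposes): the studio can get 150 next round, worth 0.72 × 150 = 108 now. The distributor offers 108 and keeps 150 − 108 = 42.
Round 1 (the studio proposes): the distributor can get 42 next round, worth 0.72 × 42 = 30.24 now, so the studio offers 30.24, keeping 119.76.

119.76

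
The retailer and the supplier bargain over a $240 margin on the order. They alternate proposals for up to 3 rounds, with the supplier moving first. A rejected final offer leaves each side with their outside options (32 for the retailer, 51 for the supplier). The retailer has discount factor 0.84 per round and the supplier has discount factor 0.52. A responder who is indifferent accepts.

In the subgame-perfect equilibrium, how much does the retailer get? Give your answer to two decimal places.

110.75

Round 3 (the supplier proposes): the retailer gets 32 if talks fail, so the supplier offers 32 and keeps 208.
Round 2 (the retailer proposes): the supplier can get 208 next round, worth 0.52 × 208 = 108.16 now. The retailer offers 108.16 and keeps 240 − 108.16 = 131.84.
Round 1 (the supplier proposes): the retailer can get 131.84 next round, worth 0.84 × 131.84 = 110.7456 now. The supplier offers 110.7456 and keeps 240 − 110.7456 = 129.2544.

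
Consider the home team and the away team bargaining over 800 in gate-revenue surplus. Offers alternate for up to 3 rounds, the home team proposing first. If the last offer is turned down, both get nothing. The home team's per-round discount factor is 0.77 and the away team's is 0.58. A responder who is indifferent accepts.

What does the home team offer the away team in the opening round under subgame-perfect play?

106.72

Round 3 (the home team proposes): rejection yields 0 for the away team; the home team offers 0 and keeps 800.
Round 2 (the away team proposes): the home team can get 800 next round, worth 0.77 × 800 = 616 now, so the away team offers 616, keeping 184.
Round 1 (the home team proposes): the away team can get 184 next round, worth 0.58 × 184 = 106.72 now. The home team offers 106.72 and keeps 800 − 106.72 = 693.28.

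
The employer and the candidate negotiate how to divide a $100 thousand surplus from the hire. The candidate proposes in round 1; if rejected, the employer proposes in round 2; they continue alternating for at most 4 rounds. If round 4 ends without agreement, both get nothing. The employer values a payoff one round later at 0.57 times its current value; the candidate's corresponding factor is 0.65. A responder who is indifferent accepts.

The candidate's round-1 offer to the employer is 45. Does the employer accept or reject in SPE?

Accept

Round 4 (the employer proposes): the candidate will accept anything ≥ 0, so the employer offers 0 and keeps 100.
Round 3 (the candidate proposes): the employer can get 100 next round, worth 0.57 × 100 = 57 now; the candidate offers that and keeps 43.
Round 2 (the employer proposes): the candidate can get 43 next round, worth 0.65 × 43 = 27.95 now. The employer offers 27.95 and keeps 100 − 27.95 = 72.05.
So by rejecting in round 1, the employer gets 72.05 next round, worth 0.57 × 72.05 = 41.0685 now.
Offer 45 ≥ 41.0685, so the employer accepts.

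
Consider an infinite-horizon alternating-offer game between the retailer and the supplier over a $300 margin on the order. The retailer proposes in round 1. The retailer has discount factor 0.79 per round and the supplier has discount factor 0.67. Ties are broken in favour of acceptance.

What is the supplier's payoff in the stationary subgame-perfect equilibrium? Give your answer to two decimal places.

When the retailer proposes, the supplier accepts any offer worth at least 0.67 times what the supplier would get by proposing next round; and vice versa.
This gives x = 300 − 0.67y and y = 300 − 0.79x, where x and y are each side's share when it proposes.
Hence (1 − 0.67·0.79)x = 300(1 − 0.67), i.e. 0.4707·x = 99.
x ≈ 210.3250; the supplier's share is 300 − x ≈ 89.6750.

89.67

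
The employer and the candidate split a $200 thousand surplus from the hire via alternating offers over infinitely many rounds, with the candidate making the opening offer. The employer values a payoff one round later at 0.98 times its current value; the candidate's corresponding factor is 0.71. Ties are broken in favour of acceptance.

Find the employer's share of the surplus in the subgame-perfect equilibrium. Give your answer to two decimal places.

186.85

When the candidate proposes, the employer accepts any offer worth at least 0.98 times what the employer would get by proposing next round; and vice versa.
This gives x = 200 − 0.98y and y = 200 − 0.71x, where x and y are each side's share when it proposes.
Hence (1 − 0.98·0.71)x = 200(1 − 0.98), i.e. 0.3042·x = 4.
x ≈ 13.1492; the employer's share is 200 − x ≈ 186.8508.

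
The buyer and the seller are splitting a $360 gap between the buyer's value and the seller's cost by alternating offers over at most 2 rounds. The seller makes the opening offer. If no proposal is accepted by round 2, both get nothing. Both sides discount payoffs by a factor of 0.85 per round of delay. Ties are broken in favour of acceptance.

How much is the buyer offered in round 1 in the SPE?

By backward induction:
Round 2 (the buyer proposes): the seller will accept anything ≥ 0, so the buyer offers 0 and keeps 360.
Round 1 (the seller proposes): the buyer can get 360 next round, worth 0.85 × 360 = 306 now, so the seller offers 306, keeping 54.

306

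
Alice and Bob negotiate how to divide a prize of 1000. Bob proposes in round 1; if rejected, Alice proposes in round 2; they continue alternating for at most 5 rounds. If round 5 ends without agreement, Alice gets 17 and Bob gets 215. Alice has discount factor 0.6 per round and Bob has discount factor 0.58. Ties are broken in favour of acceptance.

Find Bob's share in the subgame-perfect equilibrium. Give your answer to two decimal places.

Round 5 (Bob proposes): Alice gets 17 if talks fail, so Bob offers 17 and keeps 983.
Round 4 (Alice proposes): Bob can get 983 next round, worth 0.58 × 983 = 570.14 now, so Alice offers 570.14, keeping 429.86.
Round 3 (Bob proposes): Alice can get 429.86 next round, worth 0.6 × 429.86 = 257.916 now; Bob offers that and keeps 742.084.
Round 2 (Alice proposes): Bob can get 742.084 next round, worth 0.58 × 742.084 = 430.40872 now, so Alice offers 430.40872, keeping 569.59128.
Round 1 (Bob proposes): Alice can get 569.59128 next round, worth 0.6 × 569.59128 = 341.754768 now; Bob offers that and keeps 658.245232.

658.25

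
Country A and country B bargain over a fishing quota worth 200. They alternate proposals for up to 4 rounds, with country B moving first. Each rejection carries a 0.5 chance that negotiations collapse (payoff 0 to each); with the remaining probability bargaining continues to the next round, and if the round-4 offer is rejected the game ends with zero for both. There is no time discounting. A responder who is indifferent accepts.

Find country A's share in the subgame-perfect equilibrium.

75

By backward induction:
Round 4 (country A proposes): rejection yields 0 for country B; country A offers 0 and keeps 200.
Round 3 (country B proposes): rejecting gives country A an expected 0.5 × 200 = 100; country B offers that and keeps 100.
Round 2 (country A proposes): rejecting gives country B an expected 0.5 × 100 = 50; country A offers that and keeps 150.
Round 1 (country B proposes): rejecting gives country A an expected 0.5 × 150 = 75. Country B offers 75 and keeps 200 − 75 = 125.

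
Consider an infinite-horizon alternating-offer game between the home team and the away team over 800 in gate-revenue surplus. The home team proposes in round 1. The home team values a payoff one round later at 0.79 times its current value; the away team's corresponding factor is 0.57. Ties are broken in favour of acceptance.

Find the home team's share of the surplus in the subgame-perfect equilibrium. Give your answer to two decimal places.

When the home team proposes, the away team accepts any offer worth at least 0.57 times what the away team would get by proposing next round; and vice versa.
This gives x = 800 − 0.57y and y = 800 − 0.79x, where x and y are each side's share when it proposes.
Hence (1 − 0.57·0.79)x = 800(1 − 0.57), i.e. 0.5497·x = 344.
x ≈ 625.7959; the away team's share is 800 − x ≈ 174.2041.

625.80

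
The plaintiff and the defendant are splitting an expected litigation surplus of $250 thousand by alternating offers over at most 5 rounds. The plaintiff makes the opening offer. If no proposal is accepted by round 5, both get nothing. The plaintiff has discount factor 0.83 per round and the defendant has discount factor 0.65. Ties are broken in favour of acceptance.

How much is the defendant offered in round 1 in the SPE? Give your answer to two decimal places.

Work backward from the last round.
Round 5 (the plaintiff proposes): the defendant will accept anything ≥ 0, so the plaintiff offers 0 and keeps 250.
Round 4 (the defendant proposes): the plaintiff can get 250 next round, worth 0.83 × 250 = 207.5 now. The defendant offers 207.5 and keeps 250 − 207.5 = 42.5.
Round 3 (the plaintiff proposes): the defendant can get 42.5 next round, worth 0.65 × 42.5 = 27.625 now; the plaintiff offers that and keeps 222.375.
Round 2 (the defendant proposes): the plaintiff can get 222.375 next round, worth 0.83 × 222.375 = 184.57125 now, so the defendant offers 184.57125, keeping 65.42875.
Round 1 (the plaintiff proposes): the defendant can get 65.42875 next round, worth 0.65 × 65.42875 = 42.5286875 now; the plaintiff offers that and keeps 207.4713125.

42.53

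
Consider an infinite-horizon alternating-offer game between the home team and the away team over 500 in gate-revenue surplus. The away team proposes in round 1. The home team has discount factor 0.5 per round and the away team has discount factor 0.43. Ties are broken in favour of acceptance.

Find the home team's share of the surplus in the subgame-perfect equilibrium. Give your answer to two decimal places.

When the away team proposes, the home team accepts any offer worth at least 0.5 times what the home team would get by proposing next round; and vice versa.
This gives x = 500 − 0.5y and y = 500 − 0.43x, where x and y are each side's share when it proposes.
Hence (1 − 0.5·0.43)x = 500(1 − 0.5), i.e. 0.785·x = 250.
x ≈ 318.4713; the home team's share is 500 − x ≈ 181.5287.

181.53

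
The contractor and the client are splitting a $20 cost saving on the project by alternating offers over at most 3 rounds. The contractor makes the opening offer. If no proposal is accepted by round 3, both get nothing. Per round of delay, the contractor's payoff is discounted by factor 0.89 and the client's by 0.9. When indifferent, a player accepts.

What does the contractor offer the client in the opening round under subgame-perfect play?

Solve by backward induction from round 3.
Round 3 (the contractor proposes): rejection yields 0 for the client; the contractor offers 0 and keeps 20.
Round 2 (the client proposes): the contractor can get 20 next round, worth 0.89 × 20 = 17.8 now; the client offers that and keeps 2.2.
Round 1 (the contractor proposes): the client can get 2.2 next round, worth 0.9 × 2.2 = 1.98 now; the contractor offers that and keeps 18.02.

1.98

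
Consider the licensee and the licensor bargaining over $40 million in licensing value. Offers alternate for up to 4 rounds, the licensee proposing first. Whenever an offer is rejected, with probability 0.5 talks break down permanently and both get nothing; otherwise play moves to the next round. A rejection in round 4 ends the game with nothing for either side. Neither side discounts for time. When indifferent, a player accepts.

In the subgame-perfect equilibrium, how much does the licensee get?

By backward induction:
Round 4 (the licensor proposes): rejection yields 0 for the licensee; the licensor offers 0 and keeps 40.
Round 3 (the licensee proposes): rejecting gives the licensor an expected 0.5 × 40 = 20; the licensee offers that and keeps 20.
Round 2 (the licensor proposes): rejecting gives the licensee an expected 0.5 × 20 = 10; the licensor offers that and keeps 30.
Round 1 (the licensee proposes): rejecting gives the licensor an expected 0.5 × 30 = 15, so the licensee offers 15, keeping 25.

25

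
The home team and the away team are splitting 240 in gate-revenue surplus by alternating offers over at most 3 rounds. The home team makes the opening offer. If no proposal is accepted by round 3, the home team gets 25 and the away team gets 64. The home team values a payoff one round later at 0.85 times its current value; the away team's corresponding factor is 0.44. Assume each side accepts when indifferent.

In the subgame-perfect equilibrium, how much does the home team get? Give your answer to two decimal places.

Round 3 (the home team proposes): the away team gets 64 if talks fail, so the home team offers 64 and keeps 176.
Round 2 (the away team proposes): the home team can get 176 next round, worth 0.85 × 176 = 149.6 now. The away team offers 149.6 and keeps 240 − 149.6 = 90.4.
Round 1 (the home team proposes): the away team can get 90.4 next round, worth 0.44 × 90.4 = 39.776 now, so the home team offers 39.776, keeping 200.224.

200.22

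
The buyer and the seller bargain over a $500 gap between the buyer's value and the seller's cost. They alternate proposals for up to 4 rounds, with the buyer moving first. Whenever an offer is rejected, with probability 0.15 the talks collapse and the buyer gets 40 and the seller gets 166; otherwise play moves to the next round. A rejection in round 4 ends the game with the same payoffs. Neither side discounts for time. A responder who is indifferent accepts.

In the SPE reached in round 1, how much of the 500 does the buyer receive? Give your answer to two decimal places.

By backward induction:
Round 4 (the seller proposes): the buyer gets 40 if talks fail, so the seller offers 40 and keeps 460.
Round 3 (the buyer proposes): rejecting gives the seller an expected 0.85 × 460 + 0.15 × 166 = 415.9; the buyer offers that and keeps 84.1.
Round 2 (the seller proposes): rejecting gives the buyer an expected 0.85 × 84.1 + 0.15 × 40 = 77.485; the seller offers that and keeps 422.515.
Round 1 (the buyer proposes): rejecting gives the seller an expected 0.85 × 422.515 + 0.15 × 166 = 384.03775; the buyer offers that and keeps 115.96225.

115.96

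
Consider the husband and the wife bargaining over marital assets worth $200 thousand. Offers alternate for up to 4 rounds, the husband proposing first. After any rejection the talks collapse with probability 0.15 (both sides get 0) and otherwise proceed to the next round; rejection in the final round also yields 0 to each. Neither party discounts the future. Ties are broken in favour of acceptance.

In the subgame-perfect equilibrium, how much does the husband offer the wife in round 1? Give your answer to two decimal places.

Round 4 (the wife proposes): the husband will accept anything ≥ 0, so the wife offers 0 and keeps 200.
Round 3 (the husband proposes): rejecting gives the wife an expected 0.85 × 200 = 170; the husband offers that and keeps 30.
Round 2 (the wife proposes): rejecting gives the husband an expected 0.85 × 30 = 25.5, so the wife offers 25.5, keeping 174.5.
Round 1 (the husband proposes): rejecting gives the wife an expected 0.85 × 174.5 = 148.325. The husband offers 148.325 and keeps 200 − 148.325 = 51.675.

148.33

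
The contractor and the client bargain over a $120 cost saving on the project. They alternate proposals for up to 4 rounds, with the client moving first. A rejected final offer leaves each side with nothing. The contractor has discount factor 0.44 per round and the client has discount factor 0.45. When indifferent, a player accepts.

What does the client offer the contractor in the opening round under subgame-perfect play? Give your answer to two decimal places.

Round 4 (the contractor proposes): rejection yields 0 for the client; the contractor offers 0 and keeps 120.
Round 3 (the client proposes): the contractor can get 120 next round, worth 0.44 × 120 = 52.8 now, so the client offers 52.8, keeping 67.2.
Round 2 (the contractor proposes): the client can get 67.2 next round, worth 0.45 × 67.2 = 30.24 now, so the contractor offers 30.24, keeping 89.76.
Round 1 (the client proposes): the contractor can get 89.76 next round, worth 0.44 × 89.76 = 39.4944 now, so the client offers 39.4944, keeping 80.5056.

39.49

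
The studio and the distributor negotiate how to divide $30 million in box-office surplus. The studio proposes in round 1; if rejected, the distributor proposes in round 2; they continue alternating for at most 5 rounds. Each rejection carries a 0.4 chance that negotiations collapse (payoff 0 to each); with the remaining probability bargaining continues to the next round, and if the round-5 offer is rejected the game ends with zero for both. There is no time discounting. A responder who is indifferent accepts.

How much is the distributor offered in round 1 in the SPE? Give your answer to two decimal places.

9.79

Round 5 (the studio proposes): the distributor will accept anything ≥ 0, so the studio offers 0 and keeps 30.
Round 4 (the distributor proposes): rejecting gives the studio an expected 0.6 × 30 = 18, so the distributor offers 18, keeping 12.
Round 3 (the studio proposes): rejecting gives the distributor an expected 0.6 × 12 = 7.2. The studio offers 7.2 and keeps 30 − 7.2 = 22.8.
Round 2 (the distributor proposes): rejecting gives the studio an expected 0.6 × 22.8 = 13.68. The distributor offers 13.68 and keeps 30 − 13.68 = 16.32.
Round 1 (the studio proposes): rejecting gives the distributor an expected 0.6 × 16.32 = 9.792, so the studio offers 9.792, keeping 20.208.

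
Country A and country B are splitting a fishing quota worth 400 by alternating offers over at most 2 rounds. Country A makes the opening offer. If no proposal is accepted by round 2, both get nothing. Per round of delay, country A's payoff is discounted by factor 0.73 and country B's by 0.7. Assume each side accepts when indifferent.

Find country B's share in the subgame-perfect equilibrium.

280

Round 2 (country B proposes): rejection yields 0 for country A; country B offers 0 and keeps 400.
Round 1 (country A proposes): country B can get 400 next round, worth 0.7 × 400 = 280 now, so country A offers 280, keeping 120.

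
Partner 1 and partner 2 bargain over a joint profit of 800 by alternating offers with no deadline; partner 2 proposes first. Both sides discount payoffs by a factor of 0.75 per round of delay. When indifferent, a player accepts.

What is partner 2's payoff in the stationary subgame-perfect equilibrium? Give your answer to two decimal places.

Let x be partner 2's share when partner 2 proposes and y be partner 1's share when partner 1 proposes.
Partner 1 accepts iff offered ≥ 0.75·y, so x = 800 − 0.75y. Symmetrically y = 800 − 0.75x.
Substituting: x = 800 − 0.75(800 − 0.75x), giving x(1 − 0.75·0.75) = 800(1 − 0.75).
So x = 800 × 0.25 / 0.4375 ≈ 457.1429, and partner 1 receives 800 − x ≈ 342.8571.

457.14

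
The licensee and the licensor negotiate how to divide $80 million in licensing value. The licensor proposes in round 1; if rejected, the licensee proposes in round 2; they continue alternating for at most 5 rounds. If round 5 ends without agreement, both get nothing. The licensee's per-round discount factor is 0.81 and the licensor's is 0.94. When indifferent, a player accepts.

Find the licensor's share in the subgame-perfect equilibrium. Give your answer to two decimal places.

73.15

Work backward from the last round.
Round 5 (the licensor proposes): rejection yields 0 for the licensee; the licensor offers 0 and keeps 80.
Round 4 (the licensee proposes): the licensor can get 80 next round, worth 0.94 × 80 = 75.2 now, so the licensee offers 75.2, keeping 4.8.
Round 3 (the licensor proposes): the licensee can get 4.8 next round, worth 0.81 × 4.8 = 3.888 now, so the licensor offers 3.888, keeping 76.112.
Round 2 (the licensee proposes): the licensor can get 76.112 next round, worth 0.94 × 76.112 = 71.54528 now, so the licensee offers 71.54528, keeping 8.45472.
Round 1 (the licensor proposes): the licensee can get 8.45472 next round, worth 0.81 × 8.45472 = 6.8483232 now, so the licensor offers 6.8483232, keeping 73.1516768.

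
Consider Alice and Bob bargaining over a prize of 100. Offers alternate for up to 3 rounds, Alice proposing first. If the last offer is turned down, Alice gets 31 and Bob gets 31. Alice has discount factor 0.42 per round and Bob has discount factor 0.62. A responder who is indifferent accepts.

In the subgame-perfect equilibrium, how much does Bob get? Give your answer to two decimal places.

44.03

Round 3 (Alice proposes): Bob gets 31 if talks fail, so Alice offers 31 and keeps 69.
Round 2 (Bob proposes): Alice can get 69 next round, worth 0.42 × 69 = 28.98 now. Bob offers 28.98 and keeps 100 − 28.98 = 71.02.
Round 1 (Alice proposes): Bob can get 71.02 next round, worth 0.62 × 71.02 = 44.0324 now, so Alice offers 44.0324, keeping 55.9676.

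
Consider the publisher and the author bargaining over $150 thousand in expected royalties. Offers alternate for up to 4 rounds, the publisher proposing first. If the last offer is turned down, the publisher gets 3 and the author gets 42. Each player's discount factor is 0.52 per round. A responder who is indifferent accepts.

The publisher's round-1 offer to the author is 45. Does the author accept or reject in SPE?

Reject

Round 4 (the author proposes): the publisher gets 3 if talks fail, so the author offers 3 and keeps 147.
Round 3 (the publisher proposes): the author can get 147 next round, worth 0.52 × 147 = 76.44 now, so the publisher offers 76.44, keeping 73.56.
Round 2 (the author proposes): the publisher can get 73.56 next round, worth 0.52 × 73.56 = 38.2512 now. The author offers 38.2512 and keeps 150 − 38.2512 = 111.7488.
So by rejecting in round 1, the author gets 111.7488 next round, worth 0.52 × 111.7488 = 58.109376 now.
Offer 45 < 58.109376, so the author rejects.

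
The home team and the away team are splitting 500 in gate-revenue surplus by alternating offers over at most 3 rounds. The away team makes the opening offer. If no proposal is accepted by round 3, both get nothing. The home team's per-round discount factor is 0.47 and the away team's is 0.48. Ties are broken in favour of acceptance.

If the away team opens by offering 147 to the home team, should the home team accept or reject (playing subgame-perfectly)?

Work out the home team's continuation value if the offer is rejected.
Round 3 (the away team proposes): the home team will accept anything ≥ 0, so the away team offers 0 and keeps 500.
Round 2 (the home team proposes): the away team can get 500 next round, worth 0.48 × 500 = 240 now; the home team offers that and keeps 260.
So by rejecting in round 1, the home team gets 260 next round, worth 0.47 × 260 = 122.2 now.
Offer 147 ≥ 122.2, so the home team accepts.

Accept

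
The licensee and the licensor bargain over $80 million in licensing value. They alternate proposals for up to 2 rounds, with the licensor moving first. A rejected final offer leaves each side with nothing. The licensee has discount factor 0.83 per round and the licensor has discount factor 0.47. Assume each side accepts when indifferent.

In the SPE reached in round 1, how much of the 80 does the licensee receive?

Round 2 (the licensee proposes): the licensor will accept anything ≥ 0, so the licensee offers 0 and keeps 80.
Round 1 (the licensor proposes): the licensee can get 80 next round, worth 0.83 × 80 = 66.4 now. The licensor offers 66.4 and keeps 80 − 66.4 = 13.6.

66.4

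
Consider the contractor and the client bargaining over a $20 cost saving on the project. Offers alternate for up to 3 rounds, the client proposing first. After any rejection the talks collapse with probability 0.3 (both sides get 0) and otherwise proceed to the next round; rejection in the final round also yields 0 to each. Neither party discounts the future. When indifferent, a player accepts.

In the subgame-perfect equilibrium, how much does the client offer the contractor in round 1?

Round 3 (the client proposes): the contractor will accept anything ≥ 0, so the client offers 0 and keeps 20.
Round 2 (the contractor proposes): rejecting gives the client an expected 0.7 × 20 = 14; the contractor offers that and keeps 6.
Round 1 (the client proposes): rejecting gives the contractor an expected 0.7 × 6 = 4.2. The client offers 4.2 and keeps 20 − 4.2 = 15.8.

4.2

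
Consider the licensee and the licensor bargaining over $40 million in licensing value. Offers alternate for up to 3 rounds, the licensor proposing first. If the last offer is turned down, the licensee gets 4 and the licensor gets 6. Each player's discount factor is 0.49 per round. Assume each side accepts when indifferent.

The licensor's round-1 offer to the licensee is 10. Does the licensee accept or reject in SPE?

Work out the licensee's continuation value if the offer is rejected.
Round 3 (the licensor proposes): the licensee gets 4 if talks fail, so the licensor offers 4 and keeps 36.
Round 2 (the licensee proposes): the licensor can get 36 next round, worth 0.49 × 36 = 17.64 now; the licensee offers that and keeps 22.36.
So by rejecting in round 1, the licensee gets 22.36 next round, worth 0.49 × 22.36 = 10.9564 now.
Offer 10 < 10.9564, so the licensee rejects.

Reject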